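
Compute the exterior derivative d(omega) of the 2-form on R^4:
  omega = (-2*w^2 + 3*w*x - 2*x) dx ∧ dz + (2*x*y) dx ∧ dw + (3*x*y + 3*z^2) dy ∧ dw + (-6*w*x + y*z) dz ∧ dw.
d(omega) = (-10*w + 3*x) dx ∧ dz ∧ dw + (-2*x + 3*y) dx ∧ dy ∧ dw + (-5*z) dy ∧ dz ∧ dw

For a 2-form omega = sum_{i<j} g_{ij} dx_i ∧ dx_j, the exterior derivative is
  d(omega) = sum_{i<j} d(g_{ij}) ∧ dx_i ∧ dx_j = sum_{i<j, k} (∂g_{ij}/∂x_k) dx_k ∧ dx_i ∧ dx_j.
Expand each term, using dx_k ∧ dx_i ∧ dx_j = sgn(permutation) dx_{(a)} ∧ dx_{(b)} ∧ dx_{(c)} with (a < b < c) sorted:
  d(-2*w^2 + 3*w*x - 2*x) includes (∂/∂w)(-2*w^2 + 3*w*x - 2*x) dw = (-4*w + 3*x) dw, which multiplied by dx ∧ dz gives (-4*w + 3*x) dx ∧ dz ∧ dw
  d(2*x*y) includes (∂/∂y)(2*x*y) dy = (2*x) dy, which multiplied by dx ∧ dw gives (-2*x) dx ∧ dy ∧ dw
  d(3*x*y + 3*z^2) includes (∂/∂x)(3*x*y + 3*z^2) dx = (3*y) dx, which multiplied by dy ∧ dw gives (3*y) dx ∧ dy ∧ dw
  d(3*x*y + 3*z^2) includes (∂/∂z)(3*x*y + 3*z^2) dz = (6*z) dz, which multiplied by dy ∧ dw gives (-6*z) dy ∧ dz ∧ dw
  d(-6*w*x + y*z) includes (∂/∂x)(-6*w*x + y*z) dx = (-6*w) dx, which multiplied by dz ∧ dw gives (-6*w) dx ∧ dz ∧ dw
  d(-6*w*x + y*z) includes (∂/∂y)(-6*w*x + y*z) dy = (z) dy, which multiplied by dz ∧ dw gives (z) dy ∧ dz ∧ dw
Collecting like 3-forms: d(omega) = (-10*w + 3*x) dx ∧ dz ∧ dw + (-2*x + 3*y) dx ∧ dy ∧ dw + (-5*z) dy ∧ dz ∧ dw.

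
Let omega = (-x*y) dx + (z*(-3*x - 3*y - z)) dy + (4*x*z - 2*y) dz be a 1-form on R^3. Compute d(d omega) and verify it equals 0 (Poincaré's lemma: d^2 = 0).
d(d omega) = 0

Step 1: d omega = sum_{i<j} (∂f_j/∂x_i - ∂f_i/∂x_j) dx_i ∧ dx_j:
  coeff of dx ∧ dy: x - 3*z
  coeff of dx ∧ dz: 4*z
  coeff of dy ∧ dz: 3*x + 3*y + 2*z - 2
Step 2: Apply d again to each 2-form coefficient. The only possible 3-form in R^3 is dx ∧ dy ∧ dz, with coefficient
  ∂(coeff of dy∧dz)/∂x - ∂(coeff of dx∧dz)/∂y + ∂(coeff of dx∧dy)/∂z
  = ∂/∂x (3*x + 3*y + 2*z - 2) - ∂/∂y (4*z) + ∂/∂z (x - 3*z).
Each of these terms simplifies to sums of mixed partials that cancel in pairs. The result is 0 (by equality of mixed partials for smooth functions — Schwarz / Clairaut).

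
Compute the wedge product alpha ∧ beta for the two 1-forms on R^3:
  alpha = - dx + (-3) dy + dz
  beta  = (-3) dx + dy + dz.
alpha ∧ beta = (-10) dx ∧ dy + (2) dx ∧ dz + (-4) dy ∧ dz

Distribute the wedge, using dx_i ∧ dx_j = -dx_j ∧ dx_i and dx_i ∧ dx_i = 0. For each pair (i, j) with i < j, the coefficient of dx_i ∧ dx_j in alpha ∧ beta is (alpha_i * beta_j - alpha_j * beta_i). Collecting: alpha ∧ beta = (-10) dx ∧ dy + (2) dx ∧ dz + (-4) dy ∧ dz.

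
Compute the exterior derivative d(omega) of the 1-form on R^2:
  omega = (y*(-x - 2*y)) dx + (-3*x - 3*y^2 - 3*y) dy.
d(omega) = (x + 4*y - 3) dx ∧ dy

For a 1-form omega = sum_i f_i dx_i, the exterior derivative is
  d(omega) = sum_{i < j} (∂f_j/∂x_i - ∂f_i/∂x_j) dx_i ∧ dx_j.
  coefficient of dx ∧ dy: ∂f_2/∂x - ∂f_1/∂y = ∂(-3*x - 3*y^2 - 3*y)/∂x - ∂(y*(-x - 2*y))/∂y = x + 4*y - 3
Assembling: d(omega) = (x + 4*y - 3) dx ∧ dy.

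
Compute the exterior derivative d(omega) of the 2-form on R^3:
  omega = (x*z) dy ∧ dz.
d(omega) = (z) dx ∧ dy ∧ dz

For a 2-form omega = sum_{i<j} g_{ij} dx_i ∧ dx_j, the exterior derivative is
  d(omega) = sum_{i<j} d(g_{ij}) ∧ dx_i ∧ dx_j = sum_{i<j, k} (∂g_{ij}/∂x_k) dx_k ∧ dx_i ∧ dx_j.
Expand each term, using dx_k ∧ dx_i ∧ dx_j = sgn(permutation) dx_{(a)} ∧ dx_{(b)} ∧ dx_{(c)} with (a < b < c) sorted:
  d(x*z) includes (∂/∂x)(x*z) dx = (z) dx, which multiplied by dy ∧ dz gives (z) dx ∧ dy ∧ dz
Collecting like 3-forms: d(omega) = (z) dx ∧ dy ∧ dz.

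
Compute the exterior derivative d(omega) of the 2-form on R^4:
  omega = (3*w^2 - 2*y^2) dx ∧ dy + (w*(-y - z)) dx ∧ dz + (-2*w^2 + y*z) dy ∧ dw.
d(omega) = (6*w) dx ∧ dy ∧ dw + (w) dx ∧ dy ∧ dz + (-y - z) dx ∧ dz ∧ dw + (-y) dy ∧ dz ∧ dw

For a 2-form omega = sum_{i<j} g_{ij} dx_i ∧ dx_j, the exterior derivative is
  d(omega) = sum_{i<j} d(g_{ij}) ∧ dx_i ∧ dx_j = sum_{i<j, k} (∂g_{ij}/∂x_k) dx_k ∧ dx_i ∧ dx_j.
Expand each term, using dx_k ∧ dx_i ∧ dx_j = sgn(permutation) dx_{(a)} ∧ dx_{(b)} ∧ dx_{(c)} with (a < b < c) sorted:
  d(3*w^2 - 2*y^2) includes (∂/∂w)(3*w^2 - 2*y^2) dw = (6*w) dw, which multiplied by dx ∧ dy gives (6*w) dx ∧ dy ∧ dw
  d(w*(-y - z)) includes (∂/∂y)(w*(-y - z)) dy = (-w) dy, which multiplied by dx ∧ dz gives (w) dx ∧ dy ∧ dz
  d(w*(-y - z)) includes (∂/∂w)(w*(-y - z)) dw = (-y - z) dw, which multiplied by dx ∧ dz gives (-y - z) dx ∧ dz ∧ dw
  d(-2*w^2 + y*z) includes (∂/∂z)(-2*w^2 + y*z) dz = (y) dz, which multiplied by dy ∧ dw gives (-y) dy ∧ dz ∧ dw
Collecting like 3-forms: d(omega) = (6*w) dx ∧ dy ∧ dw + (w) dx ∧ dy ∧ dz + (-y - z) dx ∧ dz ∧ dw + (-y) dy ∧ dz ∧ dw.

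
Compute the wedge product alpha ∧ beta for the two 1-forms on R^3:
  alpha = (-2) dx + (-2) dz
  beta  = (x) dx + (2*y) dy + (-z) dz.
alpha ∧ beta = (-4*y) dx ∧ dy + (2*x + 2*z) dx ∧ dz + (4*y) dy ∧ dz

Distribute the wedge, using dx_i ∧ dx_j = -dx_j ∧ dx_i and dx_i ∧ dx_i = 0. For each pair (i, j) with i < j, the coefficient of dx_i ∧ dx_j in alpha ∧ beta is (alpha_i * beta_j - alpha_j * beta_i). Collecting: alpha ∧ beta = (-4*y) dx ∧ dy + (2*x + 2*z) dx ∧ dz + (4*y) dy ∧ dz.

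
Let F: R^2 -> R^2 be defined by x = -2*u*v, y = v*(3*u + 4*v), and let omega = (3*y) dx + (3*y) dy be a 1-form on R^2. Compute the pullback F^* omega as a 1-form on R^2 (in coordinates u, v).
F^* omega = (v^2*(9*u + 12*v)) du + (3*v*(3*u^2 + 28*u*v + 32*v^2)) dv

Using F^*(f dg) = (f ∘ F) d(g ∘ F), substitute each coordinate x_i by F_i(u, v) in f_i, and replace dx_i by d F_i = (∂F_i/∂u) du + (∂F_i/∂v) dv.
  For the x component: f_1(F) = 3*v*(3*u + 4*v); d F_1 = (-2*v) du + (-2*u) dv
  For the y component: f_2(F) = 3*v*(3*u + 4*v); d F_2 = (3*v) du + (3*u + 8*v) dv
Combining and collecting du, dv coefficients:
  coeff of du: v^2*(9*u + 12*v)
  coeff of dv: 3*v*(3*u^2 + 28*u*v + 32*v^2)
F^* omega = (v^2*(9*u + 12*v)) du + (3*v*(3*u^2 + 28*u*v + 32*v^2)) dv.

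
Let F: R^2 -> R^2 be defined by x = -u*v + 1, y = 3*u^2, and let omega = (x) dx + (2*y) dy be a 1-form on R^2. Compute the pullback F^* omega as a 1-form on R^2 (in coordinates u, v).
F^* omega = (36*u^3 + u*v^2 - v) du + (u*(u*v - 1)) dv

Using F^*(f dg) = (f ∘ F) d(g ∘ F), substitute each coordinate x_i by F_i(u, v) in f_i, and replace dx_i by d F_i = (∂F_i/∂u) du + (∂F_i/∂v) dv.
  For the x component: f_1(F) = -u*v + 1; d F_1 = (-v) du + (-u) dv
  For the y component: f_2(F) = 6*u^2; d F_2 = (6*u) du + (0) dv
Combining and collecting du, dv coefficients:
  coeff of du: 36*u^3 + u*v^2 - v
  coeff of dv: u*(u*v - 1)
F^* omega = (36*u^3 + u*v^2 - v) du + (u*(u*v - 1)) dv.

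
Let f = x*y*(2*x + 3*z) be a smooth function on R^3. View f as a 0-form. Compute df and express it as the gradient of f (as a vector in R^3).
df = (y*(4*x + 3*z)) dx + (x*(2*x + 3*z)) dy + (3*x*y) dz; grad f = (y*(4*x + 3*z), x*(2*x + 3*z), 3*x*y)

For a 0-form f, d f = (∂f/∂x) dx + (∂f/∂y) dy + (∂f/∂z) dz. The components of the vector representation are exactly the entries of grad f in Cartesian coordinates:
  ∂f/∂x = y*(4*x + 3*z)
  ∂f/∂y = x*(2*x + 3*z)
  ∂f/∂z = 3*x*y.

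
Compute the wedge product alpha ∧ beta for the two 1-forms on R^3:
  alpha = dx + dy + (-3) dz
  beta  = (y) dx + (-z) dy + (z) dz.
alpha ∧ beta = (-y - z) dx ∧ dy + (3*y + z) dx ∧ dz + (-2*z) dy ∧ dz

Distribute the wedge, using dx_i ∧ dx_j = -dx_j ∧ dx_i and dx_i ∧ dx_i = 0. For each pair (i, j) with i < j, the coefficient of dx_i ∧ dx_j in alpha ∧ beta is (alpha_i * beta_j - alpha_j * beta_i). Collecting: alpha ∧ beta = (-y - z) dx ∧ dy + (3*y + z) dx ∧ dz + (-2*z) dy ∧ dz.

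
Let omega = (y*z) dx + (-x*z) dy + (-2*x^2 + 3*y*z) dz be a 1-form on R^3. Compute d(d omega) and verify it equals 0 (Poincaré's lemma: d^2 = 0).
d(d omega) = 0

Step 1: d omega = sum_{i<j} (∂f_j/∂x_i - ∂f_i/∂x_j) dx_i ∧ dx_j:
  coeff of dx ∧ dy: -2*z
  coeff of dx ∧ dz: -4*x - y
  coeff of dy ∧ dz: x + 3*z
Step 2: Apply d again to each 2-form coefficient. The only possible 3-form in R^3 is dx ∧ dy ∧ dz, with coefficient
  ∂(coeff of dy∧dz)/∂x - ∂(coeff of dx∧dz)/∂y + ∂(coeff of dx∧dy)/∂z
  = ∂/∂x (x + 3*z) - ∂/∂y (-4*x - y) + ∂/∂z (-2*z).
Each of these terms simplifies to sums of mixed partials that cancel in pairs. The result is 0 (by equality of mixed partials for smooth functions — Schwarz / Clairaut).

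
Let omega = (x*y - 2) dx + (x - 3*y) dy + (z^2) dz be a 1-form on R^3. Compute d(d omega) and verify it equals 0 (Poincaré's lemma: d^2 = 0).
d(d omega) = 0

Step 1: d omega = sum_{i<j} (∂f_j/∂x_i - ∂f_i/∂x_j) dx_i ∧ dx_j:
  coeff of dx ∧ dy: 1 - x
  coeff of dx ∧ dz: 0
  coeff of dy ∧ dz: 0
Step 2: Apply d again to each 2-form coefficient. The only possible 3-form in R^3 is dx ∧ dy ∧ dz, with coefficient
  ∂(coeff of dy∧dz)/∂x - ∂(coeff of dx∧dz)/∂y + ∂(coeff of dx∧dy)/∂z
  = ∂/∂x (0) - ∂/∂y (0) + ∂/∂z (1 - x).
Each of these terms simplifies to sums of mixed partials that cancel in pairs. The result is 0 (by equality of mixed partials for smooth functions — Schwarz / Clairaut).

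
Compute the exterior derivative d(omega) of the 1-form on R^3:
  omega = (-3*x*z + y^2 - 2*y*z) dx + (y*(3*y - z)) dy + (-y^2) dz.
d(omega) = (-2*y + 2*z) dx ∧ dy + (3*x + 2*y) dx ∧ dz + (-y) dy ∧ dz

For a 1-form omega = sum_i f_i dx_i, the exterior derivative is
  d(omega) = sum_{i < j} (∂f_j/∂x_i - ∂f_i/∂x_j) dx_i ∧ dx_j.
  coefficient of dx ∧ dy: ∂f_2/∂x - ∂f_1/∂y = ∂(y*(3*y - z))/∂x - ∂(-3*x*z + y^2 - 2*y*z)/∂y = -2*y + 2*z
  coefficient of dx ∧ dz: ∂f_3/∂x - ∂f_1/∂z = ∂(-y^2)/∂x - ∂(-3*x*z + y^2 - 2*y*z)/∂z = 3*x + 2*y
  coefficient of dy ∧ dz: ∂f_3/∂y - ∂f_2/∂z = ∂(-y^2)/∂y - ∂(y*(3*y - z))/∂z = -y
Assembling: d(omega) = (-2*y + 2*z) dx ∧ dy + (3*x + 2*y) dx ∧ dz + (-y) dy ∧ dz.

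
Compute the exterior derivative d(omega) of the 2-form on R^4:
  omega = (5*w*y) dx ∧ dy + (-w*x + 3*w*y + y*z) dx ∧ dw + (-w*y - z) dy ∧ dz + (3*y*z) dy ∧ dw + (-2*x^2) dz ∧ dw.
d(omega) = (-3*w + 5*y - z) dx ∧ dy ∧ dw + (-4*x - y) dx ∧ dz ∧ dw + (-4*y) dy ∧ dz ∧ dw

For a 2-form omega = sum_{i<j} g_{ij} dx_i ∧ dx_j, the exterior derivative is
  d(omega) = sum_{i<j} d(g_{ij}) ∧ dx_i ∧ dx_j = sum_{i<j, k} (∂g_{ij}/∂x_k) dx_k ∧ dx_i ∧ dx_j.
Expand each term, using dx_k ∧ dx_i ∧ dx_j = sgn(permutation) dx_{(a)} ∧ dx_{(b)} ∧ dx_{(c)} with (a < b < c) sorted:
  d(5*w*y) includes (∂/∂w)(5*w*y) dw = (5*y) dw, which multiplied by dx ∧ dy gives (5*y) dx ∧ dy ∧ dw
  d(-w*x + 3*w*y + y*z) includes (∂/∂y)(-w*x + 3*w*y + y*z) dy = (3*w + z) dy, which multiplied by dx ∧ dw gives (-3*w - z) dx ∧ dy ∧ dw
  d(-w*x + 3*w*y + y*z) includes (∂/∂z)(-w*x + 3*w*y + y*z) dz = (y) dz, which multiplied by dx ∧ dw gives (-y) dx ∧ dz ∧ dw
  d(-w*y - z) includes (∂/∂w)(-w*y - z) dw = (-y) dw, which multiplied by dy ∧ dz gives (-y) dy ∧ dz ∧ dw
  d(3*y*z) includes (∂/∂z)(3*y*z) dz = (3*y) dz, which multiplied by dy ∧ dw gives (-3*y) dy ∧ dz ∧ dw
  d(-2*x^2) includes (∂/∂x)(-2*x^2) dx = (-4*x) dx, which multiplied by dz ∧ dw gives (-4*x) dx ∧ dz ∧ dw
Collecting like 3-forms: d(omega) = (-3*w + 5*y - z) dx ∧ dy ∧ dw + (-4*x - y) dx ∧ dz ∧ dw + (-4*y) dy ∧ dz ∧ dw.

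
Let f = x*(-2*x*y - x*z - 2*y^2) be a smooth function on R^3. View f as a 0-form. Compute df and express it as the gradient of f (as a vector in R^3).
df = (-4*x*y - 2*x*z - 2*y^2) dx + (2*x*(-x - 2*y)) dy + (-x^2) dz; grad f = (-4*x*y - 2*x*z - 2*y^2, 2*x*(-x - 2*y), -x^2)

For a 0-form f, d f = (∂f/∂x) dx + (∂f/∂y) dy + (∂f/∂z) dz. The components of the vector representation are exactly the entries of grad f in Cartesian coordinates:
  ∂f/∂x = -4*x*y - 2*x*z - 2*y^2
  ∂f/∂y = 2*x*(-x - 2*y)
  ∂f/∂z = -x^2.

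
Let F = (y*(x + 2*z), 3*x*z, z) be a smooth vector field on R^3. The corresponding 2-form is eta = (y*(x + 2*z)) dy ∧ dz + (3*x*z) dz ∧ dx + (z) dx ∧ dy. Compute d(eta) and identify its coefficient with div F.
d(eta) = (y + 1) dx ∧ dy ∧ dz; div F = y + 1

For a 2-form in R^3 of the form above, applying d gives a 3-form with coefficient ∂P/∂x + ∂Q/∂y + ∂R/∂z:
  ∂P/∂x = y
  ∂Q/∂y = 0
  ∂R/∂z = 1
Sum = y + 1, which is exactly div F.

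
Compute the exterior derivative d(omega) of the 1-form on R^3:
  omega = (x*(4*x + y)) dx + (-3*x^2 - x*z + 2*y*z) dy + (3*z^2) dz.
d(omega) = (-7*x - z) dx ∧ dy + (x - 2*y) dy ∧ dz

For a 1-form omega = sum_i f_i dx_i, the exterior derivative is
  d(omega) = sum_{i < j} (∂f_j/∂x_i - ∂f_i/∂x_j) dx_i ∧ dx_j.
  coefficient of dx ∧ dy: ∂f_2/∂x - ∂f_1/∂y = ∂(-3*x^2 - x*z + 2*y*z)/∂x - ∂(x*(4*x + y))/∂y = -7*x - z
  coefficient of dy ∧ dz: ∂f_3/∂y - ∂f_2/∂z = ∂(3*z^2)/∂y - ∂(-3*x^2 - x*z + 2*y*z)/∂z = x - 2*y
Assembling: d(omega) = (-7*x - z) dx ∧ dy + (x - 2*y) dy ∧ dz.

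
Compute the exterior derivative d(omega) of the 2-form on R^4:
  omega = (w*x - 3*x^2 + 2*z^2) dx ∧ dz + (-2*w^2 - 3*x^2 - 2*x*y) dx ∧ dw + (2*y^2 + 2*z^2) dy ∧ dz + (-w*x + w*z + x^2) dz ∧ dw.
d(omega) = (-w + 3*x) dx ∧ dz ∧ dw + (2*x) dx ∧ dy ∧ dw

For a 2-form omega = sum_{i<j} g_{ij} dx_i ∧ dx_j, the exterior derivative is
  d(omega) = sum_{i<j} d(g_{ij}) ∧ dx_i ∧ dx_j = sum_{i<j, k} (∂g_{ij}/∂x_k) dx_k ∧ dx_i ∧ dx_j.
Expand each term, using dx_k ∧ dx_i ∧ dx_j = sgn(permutation) dx_{(a)} ∧ dx_{(b)} ∧ dx_{(c)} with (a < b < c) sorted:
  d(w*x - 3*x^2 + 2*z^2) includes (∂/∂w)(w*x - 3*x^2 + 2*z^2) dw = (x) dw, which multiplied by dx ∧ dz gives (x) dx ∧ dz ∧ dw
  d(-2*w^2 - 3*x^2 - 2*x*y) includes (∂/∂y)(-2*w^2 - 3*x^2 - 2*x*y) dy = (-2*x) dy, which multiplied by dx ∧ dw gives (2*x) dx ∧ dy ∧ dw
  d(-w*x + w*z + x^2) includes (∂/∂x)(-w*x + w*z + x^2) dx = (-w + 2*x) dx, which multiplied by dz ∧ dw gives (-w + 2*x) dx ∧ dz ∧ dw
Collecting like 3-forms: d(omega) = (-w + 3*x) dx ∧ dz ∧ dw + (2*x) dx ∧ dy ∧ dw.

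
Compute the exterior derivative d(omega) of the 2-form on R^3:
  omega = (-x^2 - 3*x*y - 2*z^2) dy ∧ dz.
d(omega) = (-2*x - 3*y) dx ∧ dy ∧ dz

For a 2-form omega = sum_{i<j} g_{ij} dx_i ∧ dx_j, the exterior derivative is
  d(omega) = sum_{i<j} d(g_{ij}) ∧ dx_i ∧ dx_j = sum_{i<j, k} (∂g_{ij}/∂x_k) dx_k ∧ dx_i ∧ dx_j.
Expand each term, using dx_k ∧ dx_i ∧ dx_j = sgn(permutation) dx_{(a)} ∧ dx_{(b)} ∧ dx_{(c)} with (a < b < c) sorted:
  d(-x^2 - 3*x*y - 2*z^2) includes (∂/∂x)(-x^2 - 3*x*y - 2*z^2) dx = (-2*x - 3*y) dx, which multiplied by dy ∧ dz gives (-2*x - 3*y) dx ∧ dy ∧ dz
Collecting like 3-forms: d(omega) = (-2*x - 3*y) dx ∧ dy ∧ dz.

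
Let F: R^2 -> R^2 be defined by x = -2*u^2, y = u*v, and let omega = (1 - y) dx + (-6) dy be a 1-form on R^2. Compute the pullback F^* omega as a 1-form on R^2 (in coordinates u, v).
F^* omega = (4*u^2*v - 4*u - 6*v) du + (-6*u) dv

Using F^*(f dg) = (f ∘ F) d(g ∘ F), substitute each coordinate x_i by F_i(u, v) in f_i, and replace dx_i by d F_i = (∂F_i/∂u) du + (∂F_i/∂v) dv.
  For the x component: f_1(F) = -u*v + 1; d F_1 = (-4*u) du + (0) dv
  For the y component: f_2(F) = -6; d F_2 = (v) du + (u) dv
Combining and collecting du, dv coefficients:
  coeff of du: 4*u^2*v - 4*u - 6*v
  coeff of dv: -6*u
F^* omega = (4*u^2*v - 4*u - 6*v) du + (-6*u) dv.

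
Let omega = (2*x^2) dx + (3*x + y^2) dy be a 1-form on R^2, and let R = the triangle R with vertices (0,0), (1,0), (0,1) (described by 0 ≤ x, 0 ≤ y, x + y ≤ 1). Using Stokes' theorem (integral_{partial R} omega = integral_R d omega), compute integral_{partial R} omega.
integral_(partial R) omega = 3/2

Stokes: integral_partial_R omega = integral_R d omega with d omega = (∂Q/∂x - ∂P/∂y) dx ∧ dy.
  ∂Q/∂x = 3
  ∂P/∂y = 0
  integrand = ∂Q/∂x - ∂P/∂y = 3.
Integrating over R: integral_0^1 integral_0^{1-x} (3) dy dx = 3/2.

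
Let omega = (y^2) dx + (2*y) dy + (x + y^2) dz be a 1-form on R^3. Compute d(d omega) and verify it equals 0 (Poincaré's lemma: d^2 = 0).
d(d omega) = 0

Step 1: d omega = sum_{i<j} (∂f_j/∂x_i - ∂f_i/∂x_j) dx_i ∧ dx_j:
  coeff of dx ∧ dy: -2*y
  coeff of dx ∧ dz: 1
  coeff of dy ∧ dz: 2*y
Step 2: Apply d again to each 2-form coefficient. The only possible 3-form in R^3 is dx ∧ dy ∧ dz, with coefficient
  ∂(coeff of dy∧dz)/∂x - ∂(coeff of dx∧dz)/∂y + ∂(coeff of dx∧dy)/∂z
  = ∂/∂x (2*y) - ∂/∂y (1) + ∂/∂z (-2*y).
Each of these terms simplifies to sums of mixed partials that cancel in pairs. The result is 0 (by equality of mixed partials for smooth functions — Schwarz / Clairaut).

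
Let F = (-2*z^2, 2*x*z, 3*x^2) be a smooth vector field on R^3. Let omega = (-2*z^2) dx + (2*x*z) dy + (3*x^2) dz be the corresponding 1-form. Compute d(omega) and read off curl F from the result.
d(omega) = (-2*x) dy ∧ dz + (-6*x - 4*z) dz ∧ dx + (2*z) dx ∧ dy; curl F = (-2*x, -6*x - 4*z, 2*z)

d omega = sum_{i<j} (∂f_j/∂x_i - ∂f_i/∂x_j) dx_i ∧ dx_j. Under the identification (dy ∧ dz, dz ∧ dx, dx ∧ dy) ↔ (e_x, e_y, e_z), the coefficients are exactly the components of curl F. Compute:
  ∂R/∂y - ∂Q/∂z = (0) - (2*x) = -2*x
  ∂P/∂z - ∂R/∂x = (-4*z) - (6*x) = -6*x - 4*z
  ∂Q/∂x - ∂P/∂y = (2*z) - (0) = 2*z.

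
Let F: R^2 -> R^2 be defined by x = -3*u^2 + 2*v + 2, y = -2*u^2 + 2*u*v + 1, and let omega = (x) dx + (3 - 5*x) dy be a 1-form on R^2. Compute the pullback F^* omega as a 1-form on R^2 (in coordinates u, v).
F^* omega = (-42*u^3 + 30*u^2*v + 28*u*v + 16*u - 20*v^2 - 14*v) du + (30*u^3 - 6*u^2 - 20*u*v - 14*u + 4*v + 4) dv

Using F^*(f dg) = (f ∘ F) d(g ∘ F), substitute each coordinate x_i by F_i(u, v) in f_i, and replace dx_i by d F_i = (∂F_i/∂u) du + (∂F_i/∂v) dv.
  For the x component: f_1(F) = -3*u^2 + 2*v + 2; d F_1 = (-6*u) du + (2) dv
  For the y component: f_2(F) = 15*u^2 - 10*v - 7; d F_2 = (-4*u + 2*v) du + (2*u) dv
Combining and collecting du, dv coefficients:
  coeff of du: -42*u^3 + 30*u^2*v + 28*u*v + 16*u - 20*v^2 - 14*v
  coeff of dv: 30*u^3 - 6*u^2 - 20*u*v - 14*u + 4*v + 4
F^* omega = (-42*u^3 + 30*u^2*v + 28*u*v + 16*u - 20*v^2 - 14*v) du + (30*u^3 - 6*u^2 - 20*u*v - 14*u + 4*v + 4) dv.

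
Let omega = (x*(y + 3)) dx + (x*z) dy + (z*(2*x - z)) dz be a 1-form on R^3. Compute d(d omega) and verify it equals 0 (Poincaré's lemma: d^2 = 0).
d(d omega) = 0

Step 1: d omega = sum_{i<j} (∂f_j/∂x_i - ∂f_i/∂x_j) dx_i ∧ dx_j:
  coeff of dx ∧ dy: -x + z
  coeff of dx ∧ dz: 2*z
  coeff of dy ∧ dz: -x
Step 2: Apply d again to each 2-form coefficient. The only possible 3-form in R^3 is dx ∧ dy ∧ dz, with coefficient
  ∂(coeff of dy∧dz)/∂x - ∂(coeff of dx∧dz)/∂y + ∂(coeff of dx∧dy)/∂z
  = ∂/∂x (-x) - ∂/∂y (2*z) + ∂/∂z (-x + z).
Each of these terms simplifies to sums of mixed partials that cancel in pairs. The result is 0 (by equality of mixed partials for smooth functions — Schwarz / Clairaut).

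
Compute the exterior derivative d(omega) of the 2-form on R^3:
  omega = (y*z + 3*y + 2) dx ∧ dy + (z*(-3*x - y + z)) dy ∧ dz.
d(omega) = (y - 3*z) dx ∧ dy ∧ dz

For a 2-form omega = sum_{i<j} g_{ij} dx_i ∧ dx_j, the exterior derivative is
  d(omega) = sum_{i<j} d(g_{ij}) ∧ dx_i ∧ dx_j = sum_{i<j, k} (∂g_{ij}/∂x_k) dx_k ∧ dx_i ∧ dx_j.
Expand each term, using dx_k ∧ dx_i ∧ dx_j = sgn(permutation) dx_{(a)} ∧ dx_{(b)} ∧ dx_{(c)} with (a < b < c) sorted:
  d(y*z + 3*y + 2) includes (∂/∂z)(y*z + 3*y + 2) dz = (y) dz, which multiplied by dx ∧ dy gives (y) dx ∧ dy ∧ dz
  d(z*(-3*x - y + z)) includes (∂/∂x)(z*(-3*x - y + z)) dx = (-3*z) dx, which multiplied by dy ∧ dz gives (-3*z) dx ∧ dy ∧ dz
Collecting like 3-forms: d(omega) = (y - 3*z) dx ∧ dy ∧ dz.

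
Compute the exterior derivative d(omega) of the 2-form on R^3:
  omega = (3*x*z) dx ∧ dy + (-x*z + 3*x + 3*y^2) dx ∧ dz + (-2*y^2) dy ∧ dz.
d(omega) = (3*x - 6*y) dx ∧ dy ∧ dz

For a 2-form omega = sum_{i<j} g_{ij} dx_i ∧ dx_j, the exterior derivative is
  d(omega) = sum_{i<j} d(g_{ij}) ∧ dx_i ∧ dx_j = sum_{i<j, k} (∂g_{ij}/∂x_k) dx_k ∧ dx_i ∧ dx_j.
Expand each term, using dx_k ∧ dx_i ∧ dx_j = sgn(permutation) dx_{(a)} ∧ dx_{(b)} ∧ dx_{(c)} with (a < b < c) sorted:
  d(3*x*z) includes (∂/∂z)(3*x*z) dz = (3*x) dz, which multiplied by dx ∧ dy gives (3*x) dx ∧ dy ∧ dz
  d(-x*z + 3*x + 3*y^2) includes (∂/∂y)(-x*z + 3*x + 3*y^2) dy = (6*y) dy, which multiplied by dx ∧ dz gives (-6*y) dx ∧ dy ∧ dz
Collecting like 3-forms: d(omega) = (3*x - 6*y) dx ∧ dy ∧ dz.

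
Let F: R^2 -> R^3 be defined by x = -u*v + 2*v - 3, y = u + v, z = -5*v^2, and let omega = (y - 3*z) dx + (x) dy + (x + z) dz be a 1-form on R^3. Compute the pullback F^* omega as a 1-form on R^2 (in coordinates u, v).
F^* omega = (-2*u*v - 15*v^3 - v^2 + 2*v - 3) du + (-u^2 - 5*u*v^2 - 2*u*v + 2*u + 50*v^3 + 10*v^2 + 34*v - 3) dv

Using F^*(f dg) = (f ∘ F) d(g ∘ F), substitute each coordinate x_i by F_i(u, v) in f_i, and replace dx_i by d F_i = (∂F_i/∂u) du + (∂F_i/∂v) dv.
  For the x component: f_1(F) = u + 15*v^2 + v; d F_1 = (-v) du + (2 - u) dv
  For the y component: f_2(F) = -u*v + 2*v - 3; d F_2 = (1) du + (1) dv
  For the z component: f_3(F) = -u*v - 5*v^2 + 2*v - 3; d F_3 = (0) du + (-10*v) dv
Combining and collecting du, dv coefficients:
  coeff of du: -2*u*v - 15*v^3 - v^2 + 2*v - 3
  coeff of dv: -u^2 - 5*u*v^2 - 2*u*v + 2*u + 50*v^3 + 10*v^2 + 34*v - 3
F^* omega = (-2*u*v - 15*v^3 - v^2 + 2*v - 3) du + (-u^2 - 5*u*v^2 - 2*u*v + 2*u + 50*v^3 + 10*v^2 + 34*v - 3) dv.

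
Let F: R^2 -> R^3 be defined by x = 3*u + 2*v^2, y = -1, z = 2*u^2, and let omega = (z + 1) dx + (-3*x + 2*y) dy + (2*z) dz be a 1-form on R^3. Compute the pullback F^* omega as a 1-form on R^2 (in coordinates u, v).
F^* omega = (16*u^3 + 6*u^2 + 3) du + (4*v*(2*u^2 + 1)) dv

Using F^*(f dg) = (f ∘ F) d(g ∘ F), substitute each coordinate x_i by F_i(u, v) in f_i, and replace dx_i by d F_i = (∂F_i/∂u) du + (∂F_i/∂v) dv.
  For the x component: f_1(F) = 2*u^2 + 1; d F_1 = (3) du + (4*v) dv
  For the y component: f_2(F) = -9*u - 6*v^2 - 2; d F_2 = (0) du + (0) dv
  For the z component: f_3(F) = 4*u^2; d F_3 = (4*u) du + (0) dv
Combining and collecting du, dv coefficients:
  coeff of du: 16*u^3 + 6*u^2 + 3
  coeff of dv: 4*v*(2*u^2 + 1)
F^* omega = (16*u^3 + 6*u^2 + 3) du + (4*v*(2*u^2 + 1)) dv.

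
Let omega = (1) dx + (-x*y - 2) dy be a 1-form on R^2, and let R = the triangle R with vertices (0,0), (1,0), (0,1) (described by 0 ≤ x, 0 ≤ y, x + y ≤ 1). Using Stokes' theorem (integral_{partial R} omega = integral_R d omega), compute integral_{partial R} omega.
integral_(partial R) omega = -1/6

Stokes: integral_partial_R omega = integral_R d omega with d omega = (∂Q/∂x - ∂P/∂y) dx ∧ dy.
  ∂Q/∂x = -y
  ∂P/∂y = 0
  integrand = ∂Q/∂x - ∂P/∂y = -y.
Integrating over R: integral_0^1 integral_0^{1-x} (-y) dy dx = -1/6.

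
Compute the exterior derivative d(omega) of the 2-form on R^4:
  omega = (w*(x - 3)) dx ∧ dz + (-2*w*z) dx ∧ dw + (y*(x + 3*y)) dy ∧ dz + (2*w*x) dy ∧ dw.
d(omega) = (2*w + x - 3) dx ∧ dz ∧ dw + (y) dx ∧ dy ∧ dz + (2*w) dx ∧ dy ∧ dw

For a 2-form omega = sum_{i<j} g_{ij} dx_i ∧ dx_j, the exterior derivative is
  d(omega) = sum_{i<j} d(g_{ij}) ∧ dx_i ∧ dx_j = sum_{i<j, k} (∂g_{ij}/∂x_k) dx_k ∧ dx_i ∧ dx_j.
Expand each term, using dx_k ∧ dx_i ∧ dx_j = sgn(permutation) dx_{(a)} ∧ dx_{(b)} ∧ dx_{(c)} with (a < b < c) sorted:
  d(w*(x - 3)) includes (∂/∂w)(w*(x - 3)) dw = (x - 3) dw, which multiplied by dx ∧ dz gives (x - 3) dx ∧ dz ∧ dw
  d(-2*w*z) includes (∂/∂z)(-2*w*z) dz = (-2*w) dz, which multiplied by dx ∧ dw gives (2*w) dx ∧ dz ∧ dw
  d(y*(x + 3*y)) includes (∂/∂x)(y*(x + 3*y)) dx = (y) dx, which multiplied by dy ∧ dz gives (y) dx ∧ dy ∧ dz
  d(2*w*x) includes (∂/∂x)(2*w*x) dx = (2*w) dx, which multiplied by dy ∧ dw gives (2*w) dx ∧ dy ∧ dw
Collecting like 3-forms: d(omega) = (2*w + x - 3) dx ∧ dz ∧ dw + (y) dx ∧ dy ∧ dz + (2*w) dx ∧ dy ∧ dw.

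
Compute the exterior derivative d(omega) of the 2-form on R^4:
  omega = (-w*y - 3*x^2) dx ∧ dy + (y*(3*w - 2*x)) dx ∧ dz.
d(omega) = (-y) dx ∧ dy ∧ dw + (-3*w + 2*x) dx ∧ dy ∧ dz + (3*y) dx ∧ dz ∧ dw

For a 2-form omega = sum_{i<j} g_{ij} dx_i ∧ dx_j, the exterior derivative is
  d(omega) = sum_{i<j} d(g_{ij}) ∧ dx_i ∧ dx_j = sum_{i<j, k} (∂g_{ij}/∂x_k) dx_k ∧ dx_i ∧ dx_j.
Expand each term, using dx_k ∧ dx_i ∧ dx_j = sgn(permutation) dx_{(a)} ∧ dx_{(b)} ∧ dx_{(c)} with (a < b < c) sorted:
  d(-w*y - 3*x^2) includes (∂/∂w)(-w*y - 3*x^2) dw = (-y) dw, which multiplied by dx ∧ dy gives (-y) dx ∧ dy ∧ dw
  d(y*(3*w - 2*x)) includes (∂/∂y)(y*(3*w - 2*x)) dy = (3*w - 2*x) dy, which multiplied by dx ∧ dz gives (-3*w + 2*x) dx ∧ dy ∧ dz
  d(y*(3*w - 2*x)) includes (∂/∂w)(y*(3*w - 2*x)) dw = (3*y) dw, which multiplied by dx ∧ dz gives (3*y) dx ∧ dz ∧ dw
Collecting like 3-forms: d(omega) = (-y) dx ∧ dy ∧ dw + (-3*w + 2*x) dx ∧ dy ∧ dz + (3*y) dx ∧ dz ∧ dw.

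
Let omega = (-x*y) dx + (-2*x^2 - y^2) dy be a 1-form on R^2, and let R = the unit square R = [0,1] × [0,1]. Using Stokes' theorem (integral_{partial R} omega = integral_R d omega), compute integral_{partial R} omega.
integral_(partial R) omega = -3/2

Stokes: integral_partial_R omega = integral_R d omega with d omega = (∂Q/∂x - ∂P/∂y) dx ∧ dy.
  ∂Q/∂x = -4*x
  ∂P/∂y = -x
  integrand = ∂Q/∂x - ∂P/∂y = -3*x.
Integrating over R: integral_0^1 integral_0^1 (-3*x) dx dy = -3/2.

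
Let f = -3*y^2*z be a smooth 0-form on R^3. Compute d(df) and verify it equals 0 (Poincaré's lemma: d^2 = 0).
d(df) = 0

Step 1: df = sum_i (∂f/∂x_i) dx_i = (0) dx + (-6*y*z) dy + (-3*y^2) dz.
Step 2: Apply d again. Using the 1-form formula, the coefficient of dx ∧ dy in d(df) is ∂^2 f/∂x ∂y - ∂^2 f/∂y ∂x = (0) - (0) = 0 (equality of mixed partials for smooth f).
Similarly for dx ∧ dz and dy ∧ dz — all coefficients vanish. So d(df) = 0.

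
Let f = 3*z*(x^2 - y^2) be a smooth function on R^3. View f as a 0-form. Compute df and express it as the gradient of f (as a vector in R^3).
df = (6*x*z) dx + (-6*y*z) dy + (3*x^2 - 3*y^2) dz; grad f = (6*x*z, -6*y*z, 3*x^2 - 3*y^2)

For a 0-form f, d f = (∂f/∂x) dx + (∂f/∂y) dy + (∂f/∂z) dz. The components of the vector representation are exactly the entries of grad f in Cartesian coordinates:
  ∂f/∂x = 6*x*z
  ∂f/∂y = -6*y*z
  ∂f/∂z = 3*x^2 - 3*y^2.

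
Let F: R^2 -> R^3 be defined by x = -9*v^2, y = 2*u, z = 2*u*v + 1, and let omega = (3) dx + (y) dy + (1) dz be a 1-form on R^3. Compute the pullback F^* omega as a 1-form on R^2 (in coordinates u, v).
F^* omega = (4*u + 2*v) du + (2*u - 54*v) dv

Using F^*(f dg) = (f ∘ F) d(g ∘ F), substitute each coordinate x_i by F_i(u, v) in f_i, and replace dx_i by d F_i = (∂F_i/∂u) du + (∂F_i/∂v) dv.
  For the x component: f_1(F) = 3; d F_1 = (0) du + (-18*v) dv
  For the y component: f_2(F) = 2*u; d F_2 = (2) du + (0) dv
  For the z component: f_3(F) = 1; d F_3 = (2*v) du + (2*u) dv
Combining and collecting du, dv coefficients:
  coeff of du: 4*u + 2*v
  coeff of dv: 2*u - 54*v
F^* omega = (4*u + 2*v) du + (2*u - 54*v) dv.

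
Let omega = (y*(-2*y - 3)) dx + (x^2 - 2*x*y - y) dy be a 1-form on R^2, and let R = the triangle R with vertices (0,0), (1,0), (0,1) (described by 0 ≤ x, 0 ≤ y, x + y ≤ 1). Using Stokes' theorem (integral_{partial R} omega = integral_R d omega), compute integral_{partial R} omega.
integral_(partial R) omega = 13/6

Stokes: integral_partial_R omega = integral_R d omega with d omega = (∂Q/∂x - ∂P/∂y) dx ∧ dy.
  ∂Q/∂x = 2*x - 2*y
  ∂P/∂y = -4*y - 3
  integrand = ∂Q/∂x - ∂P/∂y = 2*x + 2*y + 3.
Integrating over R: integral_0^1 integral_0^{1-x} (2*x + 2*y + 3) dy dx = 13/6.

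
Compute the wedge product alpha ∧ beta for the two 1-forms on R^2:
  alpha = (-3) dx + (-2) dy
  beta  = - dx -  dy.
alpha ∧ beta = (1) dx ∧ dy

Distribute the wedge, using dx_i ∧ dx_j = -dx_j ∧ dx_i and dx_i ∧ dx_i = 0. For each pair (i, j) with i < j, the coefficient of dx_i ∧ dx_j in alpha ∧ beta is (alpha_i * beta_j - alpha_j * beta_i). Collecting: alpha ∧ beta = (1) dx ∧ dy.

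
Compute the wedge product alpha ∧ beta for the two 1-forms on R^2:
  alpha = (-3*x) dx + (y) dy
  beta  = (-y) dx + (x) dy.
alpha ∧ beta = (-3*x^2 + y^2) dx ∧ dy

Distribute the wedge, using dx_i ∧ dx_j = -dx_j ∧ dx_i and dx_i ∧ dx_i = 0. For each pair (i, j) with i < j, the coefficient of dx_i ∧ dx_j in alpha ∧ beta is (alpha_i * beta_j - alpha_j * beta_i). Collecting: alpha ∧ beta = (-3*x^2 + y^2) dx ∧ dy.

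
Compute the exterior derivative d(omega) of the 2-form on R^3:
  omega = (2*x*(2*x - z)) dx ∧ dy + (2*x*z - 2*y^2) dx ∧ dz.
d(omega) = (-2*x + 4*y) dx ∧ dy ∧ dz

For a 2-form omega = sum_{i<j} g_{ij} dx_i ∧ dx_j, the exterior derivative is
  d(omega) = sum_{i<j} d(g_{ij}) ∧ dx_i ∧ dx_j = sum_{i<j, k} (∂g_{ij}/∂x_k) dx_k ∧ dx_i ∧ dx_j.
Expand each term, using dx_k ∧ dx_i ∧ dx_j = sgn(permutation) dx_{(a)} ∧ dx_{(b)} ∧ dx_{(c)} with (a < b < c) sorted:
  d(2*x*(2*x - z)) includes (∂/∂z)(2*x*(2*x - z)) dz = (-2*x) dz, which multiplied by dx ∧ dy gives (-2*x) dx ∧ dy ∧ dz
  d(2*x*z - 2*y^2) includes (∂/∂y)(2*x*z - 2*y^2) dy = (-4*y) dy, which multiplied by dx ∧ dz gives (4*y) dx ∧ dy ∧ dz
Collecting like 3-forms: d(omega) = (-2*x + 4*y) dx ∧ dy ∧ dz.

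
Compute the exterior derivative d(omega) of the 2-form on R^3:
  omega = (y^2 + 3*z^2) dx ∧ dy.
d(omega) = (6*z) dx ∧ dy ∧ dz

For a 2-form omega = sum_{i<j} g_{ij} dx_i ∧ dx_j, the exterior derivative is
  d(omega) = sum_{i<j} d(g_{ij}) ∧ dx_i ∧ dx_j = sum_{i<j, k} (∂g_{ij}/∂x_k) dx_k ∧ dx_i ∧ dx_j.
Expand each term, using dx_k ∧ dx_i ∧ dx_j = sgn(permutation) dx_{(a)} ∧ dx_{(b)} ∧ dx_{(c)} with (a < b < c) sorted:
  d(y^2 + 3*z^2) includes (∂/∂z)(y^2 + 3*z^2) dz = (6*z) dz, which multiplied by dx ∧ dy gives (6*z) dx ∧ dy ∧ dz
Collecting like 3-forms: d(omega) = (6*z) dx ∧ dy ∧ dz.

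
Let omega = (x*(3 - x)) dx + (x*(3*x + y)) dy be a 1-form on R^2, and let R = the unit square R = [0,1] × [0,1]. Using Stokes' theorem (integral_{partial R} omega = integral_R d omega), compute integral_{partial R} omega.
integral_(partial R) omega = 7/2

Stokes: integral_partial_R omega = integral_R d omega with d omega = (∂Q/∂x - ∂P/∂y) dx ∧ dy.
  ∂Q/∂x = 6*x + y
  ∂P/∂y = 0
  integrand = ∂Q/∂x - ∂P/∂y = 6*x + y.
Integrating over R: integral_0^1 integral_0^1 (6*x + y) dx dy = 7/2.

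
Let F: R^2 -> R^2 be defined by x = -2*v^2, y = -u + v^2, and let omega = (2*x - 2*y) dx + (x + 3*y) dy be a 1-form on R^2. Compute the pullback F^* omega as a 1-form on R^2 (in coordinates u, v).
F^* omega = (3*u - v^2) du + (-14*u*v + 26*v^3) dv

Using F^*(f dg) = (f ∘ F) d(g ∘ F), substitute each coordinate x_i by F_i(u, v) in f_i, and replace dx_i by d F_i = (∂F_i/∂u) du + (∂F_i/∂v) dv.
  For the x component: f_1(F) = 2*u - 6*v^2; d F_1 = (0) du + (-4*v) dv
  For the y component: f_2(F) = -3*u + v^2; d F_2 = (-1) du + (2*v) dv
Combining and collecting du, dv coefficients:
  coeff of du: 3*u - v^2
  coeff of dv: -14*u*v + 26*v^3
F^* omega = (3*u - v^2) du + (-14*u*v + 26*v^3) dv.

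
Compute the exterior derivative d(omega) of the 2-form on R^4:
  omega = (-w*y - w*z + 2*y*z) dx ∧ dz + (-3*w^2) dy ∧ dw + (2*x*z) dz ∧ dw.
d(omega) = (w - 2*z) dx ∧ dy ∧ dz + (-y + z) dx ∧ dz ∧ dw

For a 2-form omega = sum_{i<j} g_{ij} dx_i ∧ dx_j, the exterior derivative is
  d(omega) = sum_{i<j} d(g_{ij}) ∧ dx_i ∧ dx_j = sum_{i<j, k} (∂g_{ij}/∂x_k) dx_k ∧ dx_i ∧ dx_j.
Expand each term, using dx_k ∧ dx_i ∧ dx_j = sgn(permutation) dx_{(a)} ∧ dx_{(b)} ∧ dx_{(c)} with (a < b < c) sorted:
  d(-w*y - w*z + 2*y*z) includes (∂/∂y)(-w*y - w*z + 2*y*z) dy = (-w + 2*z) dy, which multiplied by dx ∧ dz gives (w - 2*z) dx ∧ dy ∧ dz
  d(-w*y - w*z + 2*y*z) includes (∂/∂w)(-w*y - w*z + 2*y*z) dw = (-y - z) dw, which multiplied by dx ∧ dz gives (-y - z) dx ∧ dz ∧ dw
  d(2*x*z) includes (∂/∂x)(2*x*z) dx = (2*z) dx, which multiplied by dz ∧ dw gives (2*z) dx ∧ dz ∧ dw
Collecting like 3-forms: d(omega) = (w - 2*z) dx ∧ dy ∧ dz + (-y + z) dx ∧ dz ∧ dw.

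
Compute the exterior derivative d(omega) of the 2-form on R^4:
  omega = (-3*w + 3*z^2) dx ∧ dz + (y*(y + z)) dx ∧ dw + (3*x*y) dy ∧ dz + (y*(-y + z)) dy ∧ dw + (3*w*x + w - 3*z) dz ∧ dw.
d(omega) = (3*w - y - 3) dx ∧ dz ∧ dw + (-2*y - z) dx ∧ dy ∧ dw + (3*y) dx ∧ dy ∧ dz + (-y) dy ∧ dz ∧ dw

For a 2-form omega = sum_{i<j} g_{ij} dx_i ∧ dx_j, the exterior derivative is
  d(omega) = sum_{i<j} d(g_{ij}) ∧ dx_i ∧ dx_j = sum_{i<j, k} (∂g_{ij}/∂x_k) dx_k ∧ dx_i ∧ dx_j.
Expand each term, using dx_k ∧ dx_i ∧ dx_j = sgn(permutation) dx_{(a)} ∧ dx_{(b)} ∧ dx_{(c)} with (a < b < c) sorted:
  d(-3*w + 3*z^2) includes (∂/∂w)(-3*w + 3*z^2) dw = (-3) dw, which multiplied by dx ∧ dz gives (-3) dx ∧ dz ∧ dw
  d(y*(y + z)) includes (∂/∂y)(y*(y + z)) dy = (2*y + z) dy, which multiplied by dx ∧ dw gives (-2*y - z) dx ∧ dy ∧ dw
  d(y*(y + z)) includes (∂/∂z)(y*(y + z)) dz = (y) dz, which multiplied by dx ∧ dw gives (-y) dx ∧ dz ∧ dw
  d(3*x*y) includes (∂/∂x)(3*x*y) dx = (3*y) dx, which multiplied by dy ∧ dz gives (3*y) dx ∧ dy ∧ dz
  d(y*(-y + z)) includes (∂/∂z)(y*(-y + z)) dz = (y) dz, which multiplied by dy ∧ dw gives (-y) dy ∧ dz ∧ dw
  d(3*w*x + w - 3*z) includes (∂/∂x)(3*w*x + w - 3*z) dx = (3*w) dx, which multiplied by dz ∧ dw gives (3*w) dx ∧ dz ∧ dw
Collecting like 3-forms: d(omega) = (3*w - y - 3) dx ∧ dz ∧ dw + (-2*y - z) dx ∧ dy ∧ dw + (3*y) dx ∧ dy ∧ dz + (-y) dy ∧ dz ∧ dw.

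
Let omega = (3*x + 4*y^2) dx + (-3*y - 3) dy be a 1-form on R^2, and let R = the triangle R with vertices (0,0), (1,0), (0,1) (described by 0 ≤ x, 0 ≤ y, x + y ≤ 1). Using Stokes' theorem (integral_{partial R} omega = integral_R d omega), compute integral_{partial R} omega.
integral_(partial R) omega = -4/3

Stokes: integral_partial_R omega = integral_R d omega with d omega = (∂Q/∂x - ∂P/∂y) dx ∧ dy.
  ∂Q/∂x = 0
  ∂P/∂y = 8*y
  integrand = ∂Q/∂x - ∂P/∂y = -8*y.
Integrating over R: integral_0^1 integral_0^{1-x} (-8*y) dy dx = -4/3.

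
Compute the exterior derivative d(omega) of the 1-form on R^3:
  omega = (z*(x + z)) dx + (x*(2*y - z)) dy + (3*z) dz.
d(omega) = (2*y - z) dx ∧ dy + (-x - 2*z) dx ∧ dz + (x) dy ∧ dz

For a 1-form omega = sum_i f_i dx_i, the exterior derivative is
  d(omega) = sum_{i < j} (∂f_j/∂x_i - ∂f_i/∂x_j) dx_i ∧ dx_j.
  coefficient of dx ∧ dy: ∂f_2/∂x - ∂f_1/∂y = ∂(x*(2*y - z))/∂x - ∂(z*(x + z))/∂y = 2*y - z
  coefficient of dx ∧ dz: ∂f_3/∂x - ∂f_1/∂z = ∂(3*z)/∂x - ∂(z*(x + z))/∂z = -x - 2*z
  coefficient of dy ∧ dz: ∂f_3/∂y - ∂f_2/∂z = ∂(3*z)/∂y - ∂(x*(2*y - z))/∂z = x
Assembling: d(omega) = (2*y - z) dx ∧ dy + (-x - 2*z) dx ∧ dz + (x) dy ∧ dz.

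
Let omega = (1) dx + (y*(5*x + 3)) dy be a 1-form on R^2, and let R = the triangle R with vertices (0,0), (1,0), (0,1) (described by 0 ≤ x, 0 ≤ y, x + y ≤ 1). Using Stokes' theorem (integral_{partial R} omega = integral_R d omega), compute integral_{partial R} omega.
integral_(partial R) omega = 5/6

Stokes: integral_partial_R omega = integral_R d omega with d omega = (∂Q/∂x - ∂P/∂y) dx ∧ dy.
  ∂Q/∂x = 5*y
  ∂P/∂y = 0
  integrand = ∂Q/∂x - ∂P/∂y = 5*y.
Integrating over R: integral_0^1 integral_0^{1-x} (5*y) dy dx = 5/6.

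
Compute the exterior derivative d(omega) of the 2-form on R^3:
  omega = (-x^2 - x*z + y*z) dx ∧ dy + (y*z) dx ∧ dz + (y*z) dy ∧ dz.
d(omega) = (-x + y - z) dx ∧ dy ∧ dz

For a 2-form omega = sum_{i<j} g_{ij} dx_i ∧ dx_j, the exterior derivative is
  d(omega) = sum_{i<j} d(g_{ij}) ∧ dx_i ∧ dx_j = sum_{i<j, k} (∂g_{ij}/∂x_k) dx_k ∧ dx_i ∧ dx_j.
Expand each term, using dx_k ∧ dx_i ∧ dx_j = sgn(permutation) dx_{(a)} ∧ dx_{(b)} ∧ dx_{(c)} with (a < b < c) sorted:
  d(-x^2 - x*z + y*z) includes (∂/∂z)(-x^2 - x*z + y*z) dz = (-x + y) dz, which multiplied by dx ∧ dy gives (-x + y) dx ∧ dy ∧ dz
  d(y*z) includes (∂/∂y)(y*z) dy = (z) dy, which multiplied by dx ∧ dz gives (-z) dx ∧ dy ∧ dz
Collecting like 3-forms: d(omega) = (-x + y - z) dx ∧ dy ∧ dz.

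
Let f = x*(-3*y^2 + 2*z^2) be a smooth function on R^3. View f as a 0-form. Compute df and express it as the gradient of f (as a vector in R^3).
df = (-3*y^2 + 2*z^2) dx + (-6*x*y) dy + (4*x*z) dz; grad f = (-3*y^2 + 2*z^2, -6*x*y, 4*x*z)

For a 0-form f, d f = (∂f/∂x) dx + (∂f/∂y) dy + (∂f/∂z) dz. The components of the vector representation are exactly the entries of grad f in Cartesian coordinates:
  ∂f/∂x = -3*y^2 + 2*z^2
  ∂f/∂y = -6*x*y
  ∂f/∂z = 4*x*z.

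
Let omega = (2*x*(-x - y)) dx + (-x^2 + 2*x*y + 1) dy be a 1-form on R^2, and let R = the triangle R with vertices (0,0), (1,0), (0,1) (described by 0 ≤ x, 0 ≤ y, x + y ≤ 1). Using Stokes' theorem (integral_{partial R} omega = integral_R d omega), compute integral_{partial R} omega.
integral_(partial R) omega = 1/3

Stokes: integral_partial_R omega = integral_R d omega with d omega = (∂Q/∂x - ∂P/∂y) dx ∧ dy.
  ∂Q/∂x = -2*x + 2*y
  ∂P/∂y = -2*x
  integrand = ∂Q/∂x - ∂P/∂y = 2*y.
Integrating over R: integral_0^1 integral_0^{1-x} (2*y) dy dx = 1/3.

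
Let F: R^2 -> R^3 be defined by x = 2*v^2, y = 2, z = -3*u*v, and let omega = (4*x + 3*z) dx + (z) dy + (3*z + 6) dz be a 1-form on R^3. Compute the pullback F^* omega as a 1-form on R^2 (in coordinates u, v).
F^* omega = (9*v*(3*u*v - 2)) du + (27*u^2*v - 36*u*v^2 - 18*u + 32*v^3) dv

Using F^*(f dg) = (f ∘ F) d(g ∘ F), substitute each coordinate x_i by F_i(u, v) in f_i, and replace dx_i by d F_i = (∂F_i/∂u) du + (∂F_i/∂v) dv.
  For the x component: f_1(F) = v*(-9*u + 8*v); d F_1 = (0) du + (4*v) dv
  For the y component: f_2(F) = -3*u*v; d F_2 = (0) du + (0) dv
  For the z component: f_3(F) = -9*u*v + 6; d F_3 = (-3*v) du + (-3*u) dv
Combining and collecting du, dv coefficients:
  coeff of du: 9*v*(3*u*v - 2)
  coeff of dv: 27*u^2*v - 36*u*v^2 - 18*u + 32*v^3
F^* omega = (9*v*(3*u*v - 2)) du + (27*u^2*v - 36*u*v^2 - 18*u + 32*v^3) dv.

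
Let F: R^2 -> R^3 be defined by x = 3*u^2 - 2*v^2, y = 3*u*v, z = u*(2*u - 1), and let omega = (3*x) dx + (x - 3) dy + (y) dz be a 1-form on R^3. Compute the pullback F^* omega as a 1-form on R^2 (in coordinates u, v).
F^* omega = (54*u^3 + 21*u^2*v - 36*u*v^2 - 3*u*v - 6*v^3 - 9*v) du + (9*u^3 - 36*u^2*v - 6*u*v^2 - 9*u + 24*v^3) dv

Using F^*(f dg) = (f ∘ F) d(g ∘ F), substitute each coordinate x_i by F_i(u, v) in f_i, and replace dx_i by d F_i = (∂F_i/∂u) du + (∂F_i/∂v) dv.
  For the x component: f_1(F) = 9*u^2 - 6*v^2; d F_1 = (6*u) du + (-4*v) dv
  For the y component: f_2(F) = 3*u^2 - 2*v^2 - 3; d F_2 = (3*v) du + (3*u) dv
  For the z component: f_3(F) = 3*u*v; d F_3 = (4*u - 1) du + (0) dv
Combining and collecting du, dv coefficients:
  coeff of du: 54*u^3 + 21*u^2*v - 36*u*v^2 - 3*u*v - 6*v^3 - 9*v
  coeff of dv: 9*u^3 - 36*u^2*v - 6*u*v^2 - 9*u + 24*v^3
F^* omega = (54*u^3 + 21*u^2*v - 36*u*v^2 - 3*u*v - 6*v^3 - 9*v) du + (9*u^3 - 36*u^2*v - 6*u*v^2 - 9*u + 24*v^3) dv.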